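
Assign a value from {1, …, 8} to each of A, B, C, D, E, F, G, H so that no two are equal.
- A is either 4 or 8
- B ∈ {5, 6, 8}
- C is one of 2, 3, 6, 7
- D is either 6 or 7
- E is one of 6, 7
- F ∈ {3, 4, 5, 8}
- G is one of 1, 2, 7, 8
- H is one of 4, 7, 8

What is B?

Among the 8 variables, 1 fits only G (and all 8 values in {1, 2, 3, 4, 5, 6, 7, 8} must be used), so G = 1.
Among the 7 still-open variables, 2 fits only C (and all 7 values in {2, 3, 4, 5, 6, 7, 8} must be used), so C = 2.
The 6 still-open variables draw from only 6 values {3, 4, 5, 6, 7, 8}, so each is used; only F can be 3, hence F = 3.
The 5 still-open variables draw from only 5 values {4, 5, 6, 7, 8}, so each is used; only B can be 5, hence B = 5.

5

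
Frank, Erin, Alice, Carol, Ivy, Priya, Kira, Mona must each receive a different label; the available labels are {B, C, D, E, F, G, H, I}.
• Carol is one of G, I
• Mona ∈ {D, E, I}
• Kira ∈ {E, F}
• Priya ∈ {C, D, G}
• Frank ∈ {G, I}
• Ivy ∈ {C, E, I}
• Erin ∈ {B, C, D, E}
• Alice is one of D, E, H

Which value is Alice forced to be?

Among the 8 variables, B fits only Erin (and all 8 values in {B, C, D, E, F, G, H, I} must be used), so Erin = B.
The 7 still-open variables together cover exactly {C, D, E, F, G, H, I} — 7 values for 7 variables — and F appears only in Kira's list, so Kira = F.
Among the 6 still-open variables, H fits only Alice (and all 6 values in {C, D, E, G, H, I} must be used), so Alice = H.

H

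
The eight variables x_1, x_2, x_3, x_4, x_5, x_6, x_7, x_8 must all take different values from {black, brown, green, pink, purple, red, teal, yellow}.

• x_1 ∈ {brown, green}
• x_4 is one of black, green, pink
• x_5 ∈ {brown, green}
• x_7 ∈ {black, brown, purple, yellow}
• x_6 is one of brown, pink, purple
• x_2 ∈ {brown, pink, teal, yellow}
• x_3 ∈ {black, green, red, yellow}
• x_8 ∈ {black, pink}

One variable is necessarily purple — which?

The 8 variables draw from only 8 values {black, brown, green, pink, purple, red, teal, yellow}, so each is used; only x_3 can be red, hence x_3 = red.
The 7 still-open variables draw from only 7 values {black, brown, green, pink, purple, teal, yellow}, so each is used; only x_2 can be teal, hence x_2 = teal.
Among the 6 still-open variables, yellow fits only x_7 (and all 6 values in {black, brown, green, pink, purple, yellow} must be used), so x_7 = yellow.
Among the 5 still-open variables, purple fits only x_6 (and all 5 values in {black, brown, green, pink, purple} must be used), so x_6 = purple.

x_6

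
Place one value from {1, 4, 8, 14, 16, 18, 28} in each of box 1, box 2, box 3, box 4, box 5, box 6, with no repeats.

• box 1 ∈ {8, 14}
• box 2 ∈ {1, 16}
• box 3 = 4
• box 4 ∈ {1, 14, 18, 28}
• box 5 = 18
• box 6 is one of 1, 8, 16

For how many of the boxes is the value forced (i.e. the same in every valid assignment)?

box 3's domain is down to {4}, so box 3 = 4.
box 5 must be 18 (only option left). So box 4 can't be 18.
Determined: box 3=4, box 5=18. The other boxes each still have more than one consistent value. That makes 2.

2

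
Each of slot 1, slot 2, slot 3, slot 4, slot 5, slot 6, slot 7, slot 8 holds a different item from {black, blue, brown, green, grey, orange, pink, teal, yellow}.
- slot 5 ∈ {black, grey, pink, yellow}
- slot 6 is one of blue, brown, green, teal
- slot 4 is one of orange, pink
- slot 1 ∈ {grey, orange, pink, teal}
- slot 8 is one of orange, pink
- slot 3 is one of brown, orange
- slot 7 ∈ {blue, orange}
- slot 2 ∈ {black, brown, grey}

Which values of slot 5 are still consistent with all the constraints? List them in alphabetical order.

black, grey, yellow

slot 4 and slot 8 between them cover only {orange, pink} — a naked pair. Remove those values from slot 1, slot 3, slot 5, slot 7.
slot 3 must be brown (only option left). So slot 2, slot 6 can't be brown.
slot 7 has just one choice, so slot 7 = blue. Strike blue from slot 6.
No further eliminations apply; slot 5 can still be any of black, grey, yellow.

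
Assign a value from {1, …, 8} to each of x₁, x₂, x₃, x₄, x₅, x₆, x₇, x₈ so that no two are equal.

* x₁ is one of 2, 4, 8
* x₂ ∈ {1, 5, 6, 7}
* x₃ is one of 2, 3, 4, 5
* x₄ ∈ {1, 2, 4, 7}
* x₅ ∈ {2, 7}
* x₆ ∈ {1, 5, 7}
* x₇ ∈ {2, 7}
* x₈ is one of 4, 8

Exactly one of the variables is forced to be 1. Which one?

Among the 8 variables, 3 fits only x₃ (and all 8 values in {1, 2, 3, 4, 5, 6, 7, 8} must be used), so x₃ = 3.
The 7 still-open variables draw from only 7 values {1, 2, 4, 5, 6, 7, 8}, so each is used; only x₂ can be 6, hence x₂ = 6.
Among the 6 still-open variables, 5 fits only x₆ (and all 6 values in {1, 2, 4, 5, 7, 8} must be used), so x₆ = 5.
The 5 still-open variables together cover exactly {1, 2, 4, 7, 8} — 5 values for 5 variables — and 1 appears only in x₄'s list, so x₄ = 1.

x₄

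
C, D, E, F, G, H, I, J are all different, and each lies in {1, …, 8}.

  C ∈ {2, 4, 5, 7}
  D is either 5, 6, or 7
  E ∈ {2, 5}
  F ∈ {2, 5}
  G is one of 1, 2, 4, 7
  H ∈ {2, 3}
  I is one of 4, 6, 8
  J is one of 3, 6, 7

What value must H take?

The 8 variables draw from only 8 values {1, 2, 3, 4, 5, 6, 7, 8}, so each is used; only G can be 1, hence G = 1.
The 7 still-open variables draw from only 7 values {2, 3, 4, 5, 6, 7, 8}, so each is used; only I can be 8, hence I = 8.
Among the 6 still-open variables, 4 fits only C (and all 6 values in {2, 3, 4, 5, 6, 7} must be used), so C = 4.
E and F between them cover only {2, 5} — a naked pair. Remove those values from D, H.
So H = 3.

3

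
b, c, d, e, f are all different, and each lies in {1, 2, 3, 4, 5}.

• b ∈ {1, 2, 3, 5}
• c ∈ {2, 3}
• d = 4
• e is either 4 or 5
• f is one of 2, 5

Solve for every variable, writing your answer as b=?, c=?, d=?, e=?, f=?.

b=1, c=3, d=4, e=5, f=2

d's domain is down to {4}, so d = 4. Remove 4 from e.
That leaves e = 5. Remove 5 from b, f.
f's domain is down to {2}, so f = 2. Strike 2 from b, c.
c's domain is down to {3}, so c = 3. Strike 3 from b.
b has just one choice, so b = 1.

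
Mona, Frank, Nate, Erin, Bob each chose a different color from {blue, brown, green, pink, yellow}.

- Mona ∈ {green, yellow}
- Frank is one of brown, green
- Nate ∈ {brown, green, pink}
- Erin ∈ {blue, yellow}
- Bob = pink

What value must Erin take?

Bob has just one choice, so Bob = pink. Remove pink from Nate.
The 4 still-open variables together cover exactly {blue, brown, green, yellow} — 4 values for 4 variables — and blue appears only in Erin's list, so Erin = blue.

blue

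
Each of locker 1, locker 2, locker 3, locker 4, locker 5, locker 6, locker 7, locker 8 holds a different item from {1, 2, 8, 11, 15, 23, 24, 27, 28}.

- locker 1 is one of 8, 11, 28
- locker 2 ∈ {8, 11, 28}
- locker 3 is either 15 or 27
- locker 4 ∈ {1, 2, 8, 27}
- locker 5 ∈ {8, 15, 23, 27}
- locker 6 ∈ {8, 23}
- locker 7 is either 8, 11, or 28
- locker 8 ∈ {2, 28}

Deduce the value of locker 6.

Among the 8 variables, 1 fits only locker 4 (and all 8 values in {1, 2, 8, 11, 15, 23, 27, 28} must be used), so locker 4 = 1.
The 7 still-open variables draw from only 7 values {2, 8, 11, 15, 23, 27, 28}, so each is used; only locker 8 can be 2, hence locker 8 = 2.
locker 1, locker 2, locker 7 share exactly the 3 values {8, 11, 28}; by pigeonhole those values go to them, so strike 8, 11, 28 from locker 5, locker 6.
So locker 6 = 23.

23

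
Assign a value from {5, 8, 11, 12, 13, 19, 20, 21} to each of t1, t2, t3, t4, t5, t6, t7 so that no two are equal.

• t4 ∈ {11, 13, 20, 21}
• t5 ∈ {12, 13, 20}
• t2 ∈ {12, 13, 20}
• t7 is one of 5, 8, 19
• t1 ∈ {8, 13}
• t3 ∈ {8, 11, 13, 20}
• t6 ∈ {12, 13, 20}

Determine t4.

t2, t5, t6 share exactly the 3 values {12, 13, 20}; by pigeonhole those values go to them, so strike 12, 13, 20 from t1, t3, t4.
t1 must be 8 (only option left). Eliminate 8 elsewhere: t3, t7.
That leaves t3 = 11. Remove 11 from t4.
So t4 = 21.

21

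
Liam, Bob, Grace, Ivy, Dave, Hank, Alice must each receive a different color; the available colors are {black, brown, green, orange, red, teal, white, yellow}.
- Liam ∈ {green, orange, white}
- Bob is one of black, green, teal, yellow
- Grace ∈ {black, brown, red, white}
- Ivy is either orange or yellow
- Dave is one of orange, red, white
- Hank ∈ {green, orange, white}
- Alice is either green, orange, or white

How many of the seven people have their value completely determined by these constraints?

2

Liam, Hank, Alice share exactly the 3 values {green, orange, white}; by pigeonhole those values go to them, so strike green, orange, white from Bob, Grace, Ivy, Dave.
That leaves Ivy = yellow. So Bob can't be yellow.
Dave's domain is down to {red}, so Dave = red. Eliminate red elsewhere: Grace.
Determined: Ivy=yellow, Dave=red. The other people each still have more than one consistent value. That makes 2.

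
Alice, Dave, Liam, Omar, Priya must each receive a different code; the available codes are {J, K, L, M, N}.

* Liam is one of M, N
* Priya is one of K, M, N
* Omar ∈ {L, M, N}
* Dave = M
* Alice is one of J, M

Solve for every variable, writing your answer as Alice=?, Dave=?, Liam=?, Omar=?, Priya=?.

Dave has just one choice, so Dave = M. So Alice, Liam, Omar, Priya can't be M.
Liam's domain is down to {N}, so Liam = N. Eliminate N elsewhere: Omar, Priya.
Omar must be L (only option left).
That leaves Priya = K.
Alice has just one choice, so Alice = J.

Alice=J, Dave=M, Liam=N, Omar=L, Priya=K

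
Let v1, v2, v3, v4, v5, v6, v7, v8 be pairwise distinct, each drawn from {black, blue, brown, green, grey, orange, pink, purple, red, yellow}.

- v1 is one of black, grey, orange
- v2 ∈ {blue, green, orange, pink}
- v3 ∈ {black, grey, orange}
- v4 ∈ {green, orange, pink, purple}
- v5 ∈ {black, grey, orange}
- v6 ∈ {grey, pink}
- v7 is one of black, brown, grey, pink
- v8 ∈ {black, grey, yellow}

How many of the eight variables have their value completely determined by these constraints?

3

v1, v3, v5 share exactly the 3 values {black, grey, orange}; by pigeonhole those values go to them, so strike black, grey, orange from v2, v4, v6, v7, v8.
v6 must be pink (only option left). Strike pink from v2, v4, v7.
v7 has just one choice, so v7 = brown.
v8 has just one choice, so v8 = yellow.
Determined: v6=pink, v7=brown, v8=yellow. The other variables each still have more than one consistent value. That makes 3.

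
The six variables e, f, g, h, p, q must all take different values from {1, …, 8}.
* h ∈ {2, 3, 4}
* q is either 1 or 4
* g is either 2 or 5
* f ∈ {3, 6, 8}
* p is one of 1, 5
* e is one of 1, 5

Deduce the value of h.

e and p between them cover only {1, 5} — a naked pair. Remove those values from g, q.
g must be 2 (only option left). Strike 2 from h.
That leaves q = 4. Remove 4 from h.
So h = 3.

3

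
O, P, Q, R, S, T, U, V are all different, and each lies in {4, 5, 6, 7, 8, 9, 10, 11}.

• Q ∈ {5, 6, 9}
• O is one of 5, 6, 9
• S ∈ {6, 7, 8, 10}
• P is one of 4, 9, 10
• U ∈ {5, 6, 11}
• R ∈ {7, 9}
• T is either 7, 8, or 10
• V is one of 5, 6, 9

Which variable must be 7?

The 8 variables draw from only 8 values {4, 5, 6, 7, 8, 9, 10, 11}, so each is used; only P can be 4, hence P = 4.
Among the 7 still-open variables, 11 fits only U (and all 7 values in {5, 6, 7, 8, 9, 10, 11} must be used), so U = 11.
The 3 variables O, Q, V are confined to {5, 6, 9}, which locks those values in; drop them from R, S.
So 7 goes to R.

R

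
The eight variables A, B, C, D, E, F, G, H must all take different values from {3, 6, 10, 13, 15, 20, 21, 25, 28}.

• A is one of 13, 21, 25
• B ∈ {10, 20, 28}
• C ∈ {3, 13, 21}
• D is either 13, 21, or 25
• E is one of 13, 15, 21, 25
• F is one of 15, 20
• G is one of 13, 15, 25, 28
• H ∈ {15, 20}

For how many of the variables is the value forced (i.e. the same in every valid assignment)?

The 8 variables draw from only 8 values {3, 10, 13, 15, 20, 21, 25, 28}, so each is used; only C can be 3, hence C = 3.
The 7 still-open variables together cover exactly {10, 13, 15, 20, 21, 25, 28} — 7 values for 7 variables — and 10 appears only in B's list, so B = 10.
Among the 6 still-open variables, 28 fits only G (and all 6 values in {13, 15, 20, 21, 25, 28} must be used), so G = 28.
F and H share exactly the 2 values {15, 20}; by pigeonhole those values go to them, so strike 15, 20 from E.
Determined: B=10, C=3, G=28. The other variables each still have more than one consistent value. That makes 3.

3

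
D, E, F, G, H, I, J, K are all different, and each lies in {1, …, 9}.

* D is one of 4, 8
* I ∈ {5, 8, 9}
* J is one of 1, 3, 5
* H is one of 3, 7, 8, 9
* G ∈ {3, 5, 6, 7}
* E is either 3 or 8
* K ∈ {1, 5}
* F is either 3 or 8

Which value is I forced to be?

Among the 8 variables, 4 fits only D (and all 8 values in {1, 3, 4, 5, 6, 7, 8, 9} must be used), so D = 4.
The 7 still-open variables together cover exactly {1, 3, 5, 6, 7, 8, 9} — 7 values for 7 variables — and 6 appears only in G's list, so G = 6.
The 6 still-open variables together cover exactly {1, 3, 5, 7, 8, 9} — 6 values for 6 variables — and 7 appears only in H's list, so H = 7.
The 5 still-open variables draw from only 5 values {1, 3, 5, 8, 9}, so each is used; only I can be 9, hence I = 9.

9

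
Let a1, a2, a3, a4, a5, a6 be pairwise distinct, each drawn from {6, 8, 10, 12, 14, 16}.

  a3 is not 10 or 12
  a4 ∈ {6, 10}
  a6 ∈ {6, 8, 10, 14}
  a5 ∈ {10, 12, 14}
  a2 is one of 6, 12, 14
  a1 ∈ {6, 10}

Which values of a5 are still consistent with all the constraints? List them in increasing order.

The 6 variables together cover exactly {6, 8, 10, 12, 14, 16} — 6 values for 6 variables — and 16 appears only in a3's list, so a3 = 16.
Among the 5 still-open variables, 8 fits only a6 (and all 5 values in {6, 8, 10, 12, 14} must be used), so a6 = 8.
a1 and a4 share exactly the 2 values {6, 10}; by pigeonhole those values go to them, so strike 6, 10 from a2, a5.
No further eliminations apply; a5 can still be any of 12, 14.

12, 14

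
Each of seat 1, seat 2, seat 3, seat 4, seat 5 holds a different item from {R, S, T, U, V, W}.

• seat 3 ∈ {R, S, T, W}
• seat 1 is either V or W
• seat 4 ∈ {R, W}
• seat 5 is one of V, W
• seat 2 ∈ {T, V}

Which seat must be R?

Among the 5 variables, S fits only seat 3 (and all 5 values in {R, S, T, V, W} must be used), so seat 3 = S.
Among the 4 still-open variables, R fits only seat 4 (and all 4 values in {R, T, V, W} must be used), so seat 4 = R.

seat 4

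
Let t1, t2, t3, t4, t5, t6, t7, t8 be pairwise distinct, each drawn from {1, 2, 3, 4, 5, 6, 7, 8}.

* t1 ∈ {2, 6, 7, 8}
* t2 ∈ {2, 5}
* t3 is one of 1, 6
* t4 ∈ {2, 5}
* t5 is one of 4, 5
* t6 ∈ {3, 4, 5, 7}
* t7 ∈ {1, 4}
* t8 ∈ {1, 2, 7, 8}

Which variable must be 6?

Among the 8 variables, 3 fits only t6 (and all 8 values in {1, 2, 3, 4, 5, 6, 7, 8} must be used), so t6 = 3.
t2 and t4 between them cover only {2, 5} — a naked pair. Remove those values from t1, t5, t8.
t5's domain is down to {4}, so t5 = 4. Remove 4 from t7.
t7 must be 1 (only option left). So t3, t8 can't be 1.
So 6 goes to t3.

t3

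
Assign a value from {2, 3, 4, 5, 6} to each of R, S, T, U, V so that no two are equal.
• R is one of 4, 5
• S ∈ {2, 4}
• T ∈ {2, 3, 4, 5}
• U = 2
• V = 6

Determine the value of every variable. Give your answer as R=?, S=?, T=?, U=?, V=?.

R=5, S=4, T=3, U=2, V=6

U must be 2 (only option left). Remove 2 from S, T.
V's domain is down to {6}, so V = 6.
That leaves S = 4. Strike 4 from R, T.
R has just one choice, so R = 5. Strike 5 from T.
That leaves T = 3.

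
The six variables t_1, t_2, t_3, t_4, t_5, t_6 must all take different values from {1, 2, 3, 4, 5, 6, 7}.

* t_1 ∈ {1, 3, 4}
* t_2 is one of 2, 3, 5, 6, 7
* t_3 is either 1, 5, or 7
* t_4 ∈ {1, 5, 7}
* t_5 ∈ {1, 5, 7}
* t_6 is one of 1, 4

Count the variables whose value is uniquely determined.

2

t_3, t_4, t_5 share exactly the 3 values {1, 5, 7}; by pigeonhole those values go to them, so strike 1, 5, 7 from t_1, t_2, t_6.
t_6 has just one choice, so t_6 = 4. So t_1 can't be 4.
t_1's domain is down to {3}, so t_1 = 3. Strike 3 from t_2.
Determined: t_1=3, t_6=4. The other variables each still have more than one consistent value. That makes 2.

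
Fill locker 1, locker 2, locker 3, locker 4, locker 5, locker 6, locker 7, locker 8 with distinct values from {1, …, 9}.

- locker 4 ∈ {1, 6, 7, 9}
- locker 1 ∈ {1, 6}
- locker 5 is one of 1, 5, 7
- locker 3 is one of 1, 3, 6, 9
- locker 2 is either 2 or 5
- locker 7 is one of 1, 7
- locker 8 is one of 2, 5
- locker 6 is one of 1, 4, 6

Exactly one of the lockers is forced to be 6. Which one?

Among the 8 variables, 3 fits only locker 3 (and all 8 values in {1, 2, 3, 4, 5, 6, 7, 9} must be used), so locker 3 = 3.
The 7 still-open variables together cover exactly {1, 2, 4, 5, 6, 7, 9} — 7 values for 7 variables — and 4 appears only in locker 6's list, so locker 6 = 4.
The 6 still-open variables together cover exactly {1, 2, 5, 6, 7, 9} — 6 values for 6 variables — and 9 appears only in locker 4's list, so locker 4 = 9.
The 5 still-open variables together cover exactly {1, 2, 5, 6, 7} — 5 values for 5 variables — and 6 appears only in locker 1's list, so locker 1 = 6.

locker 1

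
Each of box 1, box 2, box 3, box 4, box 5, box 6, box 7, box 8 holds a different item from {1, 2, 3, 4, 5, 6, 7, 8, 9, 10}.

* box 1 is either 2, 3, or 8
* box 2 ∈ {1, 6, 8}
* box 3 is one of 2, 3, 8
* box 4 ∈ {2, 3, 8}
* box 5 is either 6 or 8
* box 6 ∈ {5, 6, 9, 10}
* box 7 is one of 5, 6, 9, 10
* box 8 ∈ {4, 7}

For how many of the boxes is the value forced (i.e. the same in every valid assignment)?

box 1, box 3, box 4 share exactly the 3 values {2, 3, 8}; by pigeonhole those values go to them, so strike 2, 3, 8 from box 2, box 5.
box 5 must be 6 (only option left). Remove 6 from box 2, box 6, box 7.
box 2 must be 1 (only option left).
Determined: box 2=1, box 5=6. The other boxes each still have more than one consistent value. That makes 2.

2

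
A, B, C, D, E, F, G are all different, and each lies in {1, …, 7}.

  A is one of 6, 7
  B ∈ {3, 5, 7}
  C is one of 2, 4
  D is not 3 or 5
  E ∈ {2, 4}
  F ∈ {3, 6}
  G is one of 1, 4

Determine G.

The 7 variables together cover exactly {1, 2, 3, 4, 5, 6, 7} — 7 values for 7 variables — and 5 appears only in B's list, so B = 5.
Among the 6 still-open variables, 3 fits only F (and all 6 values in {1, 2, 3, 4, 6, 7} must be used), so F = 3.
C and E share exactly the 2 values {2, 4}; by pigeonhole those values go to them, so strike 2, 4 from D, G.
So G = 1.

1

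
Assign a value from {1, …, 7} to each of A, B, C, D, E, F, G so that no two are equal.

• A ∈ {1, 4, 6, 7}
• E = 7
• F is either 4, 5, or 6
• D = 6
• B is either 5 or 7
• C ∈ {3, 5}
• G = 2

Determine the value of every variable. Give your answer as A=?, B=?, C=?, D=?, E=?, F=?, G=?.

D's domain is down to {6}, so D = 6. Remove 6 from A, F.
E must be 7 (only option left). So A, B can't be 7.
G must be 2 (only option left).
B's domain is down to {5}, so B = 5. Eliminate 5 elsewhere: C, F.
C's domain is down to {3}, so C = 3.
That leaves F = 4. Remove 4 from A.
A's domain is down to {1}, so A = 1.

A=1, B=5, C=3, D=6, E=7, F=4, G=2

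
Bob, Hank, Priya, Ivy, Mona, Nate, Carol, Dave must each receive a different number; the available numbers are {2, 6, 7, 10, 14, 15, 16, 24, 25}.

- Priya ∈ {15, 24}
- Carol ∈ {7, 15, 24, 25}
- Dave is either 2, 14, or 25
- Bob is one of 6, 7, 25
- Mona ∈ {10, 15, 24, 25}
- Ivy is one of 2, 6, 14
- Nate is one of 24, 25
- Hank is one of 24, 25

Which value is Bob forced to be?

6

The 8 variables together cover exactly {2, 6, 7, 10, 14, 15, 24, 25} — 8 values for 8 variables — and 10 appears only in Mona's list, so Mona = 10.
The 2 variables Hank and Nate are confined to {24, 25}, which locks those values in; drop them from Bob, Priya, Carol, Dave.
Priya has just one choice, so Priya = 15. Strike 15 from Carol.
Carol must be 7 (only option left). Strike 7 from Bob.
So Bob = 6.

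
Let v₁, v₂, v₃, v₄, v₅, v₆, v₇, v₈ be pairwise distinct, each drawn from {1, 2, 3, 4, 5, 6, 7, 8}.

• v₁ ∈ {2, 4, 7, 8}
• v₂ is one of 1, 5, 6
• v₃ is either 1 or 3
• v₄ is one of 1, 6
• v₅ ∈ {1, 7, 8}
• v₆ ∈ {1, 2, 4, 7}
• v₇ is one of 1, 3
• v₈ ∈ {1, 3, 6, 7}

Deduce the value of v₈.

The 8 variables draw from only 8 values {1, 2, 3, 4, 5, 6, 7, 8}, so each is used; only v₂ can be 5, hence v₂ = 5.
v₃ and v₇ between them cover only {1, 3} — a naked pair. Remove those values from v₄, v₅, v₆, v₈.
That leaves v₄ = 6. So v₈ can't be 6.
So v₈ = 7.

7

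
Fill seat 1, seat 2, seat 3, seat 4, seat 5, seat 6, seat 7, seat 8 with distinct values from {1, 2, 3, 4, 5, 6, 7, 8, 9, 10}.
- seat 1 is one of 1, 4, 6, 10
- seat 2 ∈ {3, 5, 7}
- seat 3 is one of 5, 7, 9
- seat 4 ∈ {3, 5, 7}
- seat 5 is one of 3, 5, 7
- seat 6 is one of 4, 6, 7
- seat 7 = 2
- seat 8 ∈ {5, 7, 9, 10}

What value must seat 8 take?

10

seat 7 has just one choice, so seat 7 = 2.
seat 2, seat 4, seat 5 between them cover only {3, 5, 7} — a naked triple. Remove those values from seat 3, seat 6, seat 8.
seat 3's domain is down to {9}, so seat 3 = 9. Remove 9 from seat 8.
So seat 8 = 10.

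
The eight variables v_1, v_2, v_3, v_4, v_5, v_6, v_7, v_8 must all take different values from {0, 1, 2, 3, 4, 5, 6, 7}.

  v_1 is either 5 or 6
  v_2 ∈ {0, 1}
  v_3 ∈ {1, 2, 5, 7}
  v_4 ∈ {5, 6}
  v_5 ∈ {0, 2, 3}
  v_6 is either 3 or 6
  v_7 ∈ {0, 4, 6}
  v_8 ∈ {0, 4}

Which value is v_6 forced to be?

3

The 8 variables together cover exactly {0, 1, 2, 3, 4, 5, 6, 7} — 8 values for 8 variables — and 7 appears only in v_3's list, so v_3 = 7.
The 7 still-open variables draw from only 7 values {0, 1, 2, 3, 4, 5, 6}, so each is used; only v_2 can be 1, hence v_2 = 1.
Among the 6 still-open variables, 2 fits only v_5 (and all 6 values in {0, 2, 3, 4, 5, 6} must be used), so v_5 = 2.
The 5 still-open variables together cover exactly {0, 3, 4, 5, 6} — 5 values for 5 variables — and 3 appears only in v_6's list, so v_6 = 3.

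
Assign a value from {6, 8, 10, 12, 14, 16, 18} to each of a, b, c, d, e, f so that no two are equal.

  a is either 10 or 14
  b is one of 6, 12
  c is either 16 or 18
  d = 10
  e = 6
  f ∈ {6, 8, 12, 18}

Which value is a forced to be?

14

d's domain is down to {10}, so d = 10. So a can't be 10.
So a = 14.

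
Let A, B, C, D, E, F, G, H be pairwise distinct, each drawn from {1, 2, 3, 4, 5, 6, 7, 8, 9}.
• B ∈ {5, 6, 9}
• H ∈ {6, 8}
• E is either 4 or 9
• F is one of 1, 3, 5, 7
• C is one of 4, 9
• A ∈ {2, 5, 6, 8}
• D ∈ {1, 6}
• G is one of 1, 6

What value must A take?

2

C and E share exactly the 2 values {4, 9}; by pigeonhole those values go to them, so strike 4, 9 from B.
D and G share exactly the 2 values {1, 6}; by pigeonhole those values go to them, so strike 1, 6 from A, B, F, H.
B must be 5 (only option left). Eliminate 5 elsewhere: A, F.
H must be 8 (only option left). Strike 8 from A.
So A = 2.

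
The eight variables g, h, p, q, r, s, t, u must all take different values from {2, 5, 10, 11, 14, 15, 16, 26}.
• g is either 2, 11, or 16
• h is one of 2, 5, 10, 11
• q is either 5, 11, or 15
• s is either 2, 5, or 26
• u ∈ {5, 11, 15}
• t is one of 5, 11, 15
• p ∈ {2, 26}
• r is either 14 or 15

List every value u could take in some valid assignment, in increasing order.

5, 11, 15

Among the 8 variables, 10 fits only h (and all 8 values in {2, 5, 10, 11, 14, 15, 16, 26} must be used), so h = 10.
The 7 still-open variables draw from only 7 values {2, 5, 11, 14, 15, 16, 26}, so each is used; only r can be 14, hence r = 14.
The 6 still-open variables draw from only 6 values {2, 5, 11, 15, 16, 26}, so each is used; only g can be 16, hence g = 16.
The 3 variables q, t, u are confined to {5, 11, 15}, which locks those values in; drop them from s.
No further eliminations apply; u can still be any of 5, 11, 15.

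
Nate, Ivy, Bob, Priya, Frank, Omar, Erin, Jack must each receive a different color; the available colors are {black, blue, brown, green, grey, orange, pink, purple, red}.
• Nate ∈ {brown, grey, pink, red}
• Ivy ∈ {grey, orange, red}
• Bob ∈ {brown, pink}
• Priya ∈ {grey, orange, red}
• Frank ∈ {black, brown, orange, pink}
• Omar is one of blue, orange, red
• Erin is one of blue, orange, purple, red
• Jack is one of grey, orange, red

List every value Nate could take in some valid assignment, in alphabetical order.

Among the 8 variables, black fits only Frank (and all 8 values in {black, blue, brown, grey, orange, pink, purple, red} must be used), so Frank = black.
The 7 still-open variables together cover exactly {blue, brown, grey, orange, pink, purple, red} — 7 values for 7 variables — and purple appears only in Erin's list, so Erin = purple.
Among the 6 still-open variables, blue fits only Omar (and all 6 values in {blue, brown, grey, orange, pink, red} must be used), so Omar = blue.
Ivy, Priya, Jack between them cover only {grey, orange, red} — a naked triple. Remove those values from Nate.
No further eliminations apply; Nate can still be any of brown, pink.

brown, pink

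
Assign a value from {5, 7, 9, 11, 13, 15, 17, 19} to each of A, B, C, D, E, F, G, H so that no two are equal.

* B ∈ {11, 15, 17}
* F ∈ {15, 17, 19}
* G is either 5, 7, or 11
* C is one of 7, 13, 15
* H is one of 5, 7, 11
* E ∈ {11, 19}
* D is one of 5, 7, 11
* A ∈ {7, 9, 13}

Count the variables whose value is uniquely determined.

3

The 8 variables draw from only 8 values {5, 7, 9, 11, 13, 15, 17, 19}, so each is used; only A can be 9, hence A = 9.
The 7 still-open variables draw from only 7 values {5, 7, 11, 13, 15, 17, 19}, so each is used; only C can be 13, hence C = 13.
D, G, H share exactly the 3 values {5, 7, 11}; by pigeonhole those values go to them, so strike 5, 7, 11 from B, E.
E must be 19 (only option left). Strike 19 from F.
Determined: A=9, C=13, E=19. The other variables each still have more than one consistent value. That makes 3.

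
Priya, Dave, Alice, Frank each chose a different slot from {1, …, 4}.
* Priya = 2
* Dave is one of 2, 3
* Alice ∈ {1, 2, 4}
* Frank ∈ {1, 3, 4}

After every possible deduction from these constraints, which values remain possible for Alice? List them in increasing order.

1, 4

Priya's domain is down to {2}, so Priya = 2. Remove 2 from Dave, Alice.
That leaves Dave = 3. Eliminate 3 elsewhere: Frank.
No further eliminations apply; Alice can still be any of 1, 4.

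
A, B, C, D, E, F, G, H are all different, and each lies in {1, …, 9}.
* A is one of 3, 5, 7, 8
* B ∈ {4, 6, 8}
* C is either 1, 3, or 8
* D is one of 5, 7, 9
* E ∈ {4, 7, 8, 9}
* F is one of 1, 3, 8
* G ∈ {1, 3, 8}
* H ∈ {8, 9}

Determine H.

The 8 variables draw from only 8 values {1, 3, 4, 5, 6, 7, 8, 9}, so each is used; only B can be 6, hence B = 6.
Among the 7 still-open variables, 4 fits only E (and all 7 values in {1, 3, 4, 5, 7, 8, 9} must be used), so E = 4.
C, F, G share exactly the 3 values {1, 3, 8}; by pigeonhole those values go to them, so strike 1, 3, 8 from A, H.
So H = 9.

9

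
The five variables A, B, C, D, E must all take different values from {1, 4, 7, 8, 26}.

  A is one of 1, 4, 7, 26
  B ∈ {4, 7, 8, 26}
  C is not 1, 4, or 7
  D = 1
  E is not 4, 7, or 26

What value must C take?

26

D's domain is down to {1}, so D = 1. So A, E can't be 1.
E must be 8 (only option left). Eliminate 8 elsewhere: B, C.
So C = 26.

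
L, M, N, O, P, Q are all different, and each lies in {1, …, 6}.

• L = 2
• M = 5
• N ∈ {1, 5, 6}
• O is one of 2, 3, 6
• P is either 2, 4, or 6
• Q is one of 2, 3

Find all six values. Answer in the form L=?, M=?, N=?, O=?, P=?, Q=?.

L=2, M=5, N=1, O=6, P=4, Q=3

L has just one choice, so L = 2. So O, P, Q can't be 2.
That leaves M = 5. Remove 5 from N.
Q has just one choice, so Q = 3. Remove 3 from O.
That leaves O = 6. So N, P can't be 6.
P's domain is down to {4}, so P = 4.
That leaves N = 1.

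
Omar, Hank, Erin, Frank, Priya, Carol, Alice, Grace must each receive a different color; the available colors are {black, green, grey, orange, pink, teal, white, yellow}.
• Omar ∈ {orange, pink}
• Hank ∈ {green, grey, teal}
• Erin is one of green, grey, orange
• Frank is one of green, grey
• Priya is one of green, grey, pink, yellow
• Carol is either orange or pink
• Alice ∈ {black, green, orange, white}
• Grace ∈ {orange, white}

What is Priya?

The 8 variables draw from only 8 values {black, green, grey, orange, pink, teal, white, yellow}, so each is used; only Alice can be black, hence Alice = black.
Among the 7 still-open variables, teal fits only Hank (and all 7 values in {green, grey, orange, pink, teal, white, yellow} must be used), so Hank = teal.
The 6 still-open variables draw from only 6 values {green, grey, orange, pink, white, yellow}, so each is used; only Grace can be white, hence Grace = white.
The 5 still-open variables draw from only 5 values {green, grey, orange, pink, yellow}, so each is used; only Priya can be yellow, hence Priya = yellow.

yellow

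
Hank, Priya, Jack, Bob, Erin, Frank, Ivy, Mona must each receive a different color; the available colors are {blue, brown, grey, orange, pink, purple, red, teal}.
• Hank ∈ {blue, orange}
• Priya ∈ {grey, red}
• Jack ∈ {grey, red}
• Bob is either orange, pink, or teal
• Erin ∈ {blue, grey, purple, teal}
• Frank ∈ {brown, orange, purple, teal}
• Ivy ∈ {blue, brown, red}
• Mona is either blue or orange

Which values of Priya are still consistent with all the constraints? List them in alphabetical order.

grey, red

Among the 8 variables, pink fits only Bob (and all 8 values in {blue, brown, grey, orange, pink, purple, red, teal} must be used), so Bob = pink.
The 2 variables Hank and Mona are confined to {blue, orange}, which locks those values in; drop them from Erin, Frank, Ivy.
The 2 variables Priya and Jack are confined to {grey, red}, which locks those values in; drop them from Erin, Ivy.
Ivy's domain is down to {brown}, so Ivy = brown. Strike brown from Frank.
No further eliminations apply; Priya can still be any of grey, red.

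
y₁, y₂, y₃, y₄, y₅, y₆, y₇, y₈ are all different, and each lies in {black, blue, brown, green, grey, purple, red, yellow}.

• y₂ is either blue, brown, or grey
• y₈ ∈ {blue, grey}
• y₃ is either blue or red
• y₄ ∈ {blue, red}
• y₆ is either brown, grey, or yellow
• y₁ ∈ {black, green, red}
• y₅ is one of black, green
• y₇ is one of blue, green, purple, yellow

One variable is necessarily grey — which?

The 8 variables together cover exactly {black, blue, brown, green, grey, purple, red, yellow} — 8 values for 8 variables — and purple appears only in y₇'s list, so y₇ = purple.
The 7 still-open variables draw from only 7 values {black, blue, brown, green, grey, red, yellow}, so each is used; only y₆ can be yellow, hence y₆ = yellow.
The 6 still-open variables draw from only 6 values {black, blue, brown, green, grey, red}, so each is used; only y₂ can be brown, hence y₂ = brown.
Among the 5 still-open variables, grey fits only y₈ (and all 5 values in {black, blue, green, grey, red} must be used), so y₈ = grey.

y₈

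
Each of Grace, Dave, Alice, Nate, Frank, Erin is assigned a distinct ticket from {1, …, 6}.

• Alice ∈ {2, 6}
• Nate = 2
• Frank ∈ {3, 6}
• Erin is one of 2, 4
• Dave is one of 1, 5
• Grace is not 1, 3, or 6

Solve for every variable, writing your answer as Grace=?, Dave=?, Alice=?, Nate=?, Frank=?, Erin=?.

Grace=5, Dave=1, Alice=6, Nate=2, Frank=3, Erin=4

Nate has just one choice, so Nate = 2. So Grace, Alice, Erin can't be 2.
Erin's domain is down to {4}, so Erin = 4. Strike 4 from Grace.
That leaves Grace = 5. Strike 5 from Dave.
Dave has just one choice, so Dave = 1.
Alice has just one choice, so Alice = 6. So Frank can't be 6.
Frank has just one choice, so Frank = 3.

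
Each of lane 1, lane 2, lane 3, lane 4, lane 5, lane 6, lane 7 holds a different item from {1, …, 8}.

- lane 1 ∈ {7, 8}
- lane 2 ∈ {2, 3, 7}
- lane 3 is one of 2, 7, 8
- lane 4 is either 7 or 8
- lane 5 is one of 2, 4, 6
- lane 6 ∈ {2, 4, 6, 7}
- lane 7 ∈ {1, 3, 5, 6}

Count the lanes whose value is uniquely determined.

2

lane 1 and lane 4 between them cover only {7, 8} — a naked pair. Remove those values from lane 2, lane 3, lane 6.
lane 3 has just one choice, so lane 3 = 2. So lane 2, lane 5, lane 6 can't be 2.
That leaves lane 2 = 3. So lane 7 can't be 3.
lane 5 and lane 6 share exactly the 2 values {4, 6}; by pigeonhole those values go to them, so strike 4, 6 from lane 7.
Determined: lane 2=3, lane 3=2. The other lanes each still have more than one consistent value. That makes 2.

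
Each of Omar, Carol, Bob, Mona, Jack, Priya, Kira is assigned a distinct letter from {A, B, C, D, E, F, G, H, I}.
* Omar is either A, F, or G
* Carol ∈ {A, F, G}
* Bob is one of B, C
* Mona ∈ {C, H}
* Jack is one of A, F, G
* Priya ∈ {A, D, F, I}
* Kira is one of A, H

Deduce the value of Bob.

The 3 variables Omar, Carol, Jack are confined to {A, F, G}, which locks those values in; drop them from Priya, Kira.
Kira has just one choice, so Kira = H. Eliminate H elsewhere: Mona.
Mona has just one choice, so Mona = C. Eliminate C elsewhere: Bob.
So Bob = B.

B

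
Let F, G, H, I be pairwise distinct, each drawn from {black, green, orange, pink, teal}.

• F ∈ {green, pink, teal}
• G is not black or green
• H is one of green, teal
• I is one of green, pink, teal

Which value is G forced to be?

The 4 variables together cover exactly {green, orange, pink, teal} — 4 values for 4 variables — and orange appears only in G's list, so G = orange.

orange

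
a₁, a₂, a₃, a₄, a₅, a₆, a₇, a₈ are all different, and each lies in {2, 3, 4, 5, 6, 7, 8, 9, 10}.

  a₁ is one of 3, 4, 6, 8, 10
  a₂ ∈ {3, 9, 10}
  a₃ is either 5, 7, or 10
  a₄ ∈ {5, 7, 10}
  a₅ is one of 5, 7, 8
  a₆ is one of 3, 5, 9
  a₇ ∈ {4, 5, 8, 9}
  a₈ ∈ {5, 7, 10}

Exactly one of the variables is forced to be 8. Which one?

Among the 8 variables, 6 fits only a₁ (and all 8 values in {3, 4, 5, 6, 7, 8, 9, 10} must be used), so a₁ = 6.
The 7 still-open variables together cover exactly {3, 4, 5, 7, 8, 9, 10} — 7 values for 7 variables — and 4 appears only in a₇'s list, so a₇ = 4.
Among the 6 still-open variables, 8 fits only a₅ (and all 6 values in {3, 5, 7, 8, 9, 10} must be used), so a₅ = 8.

a₅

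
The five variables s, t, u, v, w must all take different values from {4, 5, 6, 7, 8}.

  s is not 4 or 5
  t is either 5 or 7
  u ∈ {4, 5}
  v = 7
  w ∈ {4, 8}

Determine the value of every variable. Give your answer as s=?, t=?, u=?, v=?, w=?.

s=6, t=5, u=4, v=7, w=8

v has just one choice, so v = 7. Eliminate 7 elsewhere: s, t.
That leaves t = 5. Strike 5 from u.
u must be 4 (only option left). Strike 4 from w.
w's domain is down to {8}, so w = 8. Strike 8 from s.
s's domain is down to {6}, so s = 6.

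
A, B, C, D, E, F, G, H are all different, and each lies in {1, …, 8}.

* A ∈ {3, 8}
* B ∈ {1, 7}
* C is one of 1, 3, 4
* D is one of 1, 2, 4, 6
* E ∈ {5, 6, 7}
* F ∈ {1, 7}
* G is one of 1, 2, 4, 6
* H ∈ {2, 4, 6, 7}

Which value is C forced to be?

The 8 variables draw from only 8 values {1, 2, 3, 4, 5, 6, 7, 8}, so each is used; only E can be 5, hence E = 5.
The 7 still-open variables together cover exactly {1, 2, 3, 4, 6, 7, 8} — 7 values for 7 variables — and 8 appears only in A's list, so A = 8.
The 6 still-open variables draw from only 6 values {1, 2, 3, 4, 6, 7}, so each is used; only C can be 3, hence C = 3.

3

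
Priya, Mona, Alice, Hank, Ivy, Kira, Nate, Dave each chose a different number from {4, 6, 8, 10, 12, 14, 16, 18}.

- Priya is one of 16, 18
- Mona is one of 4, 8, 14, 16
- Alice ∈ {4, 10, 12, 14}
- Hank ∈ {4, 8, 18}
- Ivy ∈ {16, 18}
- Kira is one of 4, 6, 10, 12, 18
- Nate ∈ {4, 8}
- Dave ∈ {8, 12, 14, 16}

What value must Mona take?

The 8 variables draw from only 8 values {4, 6, 8, 10, 12, 14, 16, 18}, so each is used; only Kira can be 6, hence Kira = 6.
The 7 still-open variables draw from only 7 values {4, 8, 10, 12, 14, 16, 18}, so each is used; only Alice can be 10, hence Alice = 10.
The 6 still-open variables draw from only 6 values {4, 8, 12, 14, 16, 18}, so each is used; only Dave can be 12, hence Dave = 12.
Among the 5 still-open variables, 14 fits only Mona (and all 5 values in {4, 8, 14, 16, 18} must be used), so Mona = 14.

14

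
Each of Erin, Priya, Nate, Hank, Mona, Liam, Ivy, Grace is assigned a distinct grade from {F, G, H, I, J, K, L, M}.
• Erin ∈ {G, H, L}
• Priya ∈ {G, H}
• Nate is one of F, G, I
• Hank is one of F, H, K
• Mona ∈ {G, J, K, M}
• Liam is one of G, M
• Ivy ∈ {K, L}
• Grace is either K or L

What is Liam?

Among the 8 variables, I fits only Nate (and all 8 values in {F, G, H, I, J, K, L, M} must be used), so Nate = I.
The 7 still-open variables draw from only 7 values {F, G, H, J, K, L, M}, so each is used; only Hank can be F, hence Hank = F.
The 6 still-open variables draw from only 6 values {G, H, J, K, L, M}, so each is used; only Mona can be J, hence Mona = J.
Among the 5 still-open variables, M fits only Liam (and all 5 values in {G, H, K, L, M} must be used), so Liam = M.

M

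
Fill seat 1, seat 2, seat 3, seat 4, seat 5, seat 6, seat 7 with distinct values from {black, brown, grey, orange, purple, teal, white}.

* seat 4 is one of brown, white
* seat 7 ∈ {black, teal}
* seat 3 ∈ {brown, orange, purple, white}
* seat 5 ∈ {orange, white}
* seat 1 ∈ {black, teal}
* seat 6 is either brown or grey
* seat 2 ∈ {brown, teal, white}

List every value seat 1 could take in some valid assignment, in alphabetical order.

black, teal

The 7 variables draw from only 7 values {black, brown, grey, orange, purple, teal, white}, so each is used; only seat 6 can be grey, hence seat 6 = grey.
Among the 6 still-open variables, purple fits only seat 3 (and all 6 values in {black, brown, orange, purple, teal, white} must be used), so seat 3 = purple.
The 5 still-open variables together cover exactly {black, brown, orange, teal, white} — 5 values for 5 variables — and orange appears only in seat 5's list, so seat 5 = orange.
The 2 variables seat 1 and seat 7 are confined to {black, teal}, which locks those values in; drop them from seat 2.
No further eliminations apply; seat 1 can still be any of black, teal.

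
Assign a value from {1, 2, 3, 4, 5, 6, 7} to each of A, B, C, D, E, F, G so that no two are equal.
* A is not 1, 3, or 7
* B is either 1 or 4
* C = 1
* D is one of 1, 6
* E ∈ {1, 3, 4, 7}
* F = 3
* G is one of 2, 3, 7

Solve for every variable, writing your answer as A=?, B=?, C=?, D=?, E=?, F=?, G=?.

C must be 1 (only option left). So B, D, E can't be 1.
D has just one choice, so D = 6. Eliminate 6 elsewhere: A.
That leaves F = 3. Strike 3 from E, G.
B must be 4 (only option left). Remove 4 from A, E.
E must be 7 (only option left). So G can't be 7.
G has just one choice, so G = 2. Strike 2 from A.
A has just one choice, so A = 5.

A=5, B=4, C=1, D=6, E=7, F=3, G=2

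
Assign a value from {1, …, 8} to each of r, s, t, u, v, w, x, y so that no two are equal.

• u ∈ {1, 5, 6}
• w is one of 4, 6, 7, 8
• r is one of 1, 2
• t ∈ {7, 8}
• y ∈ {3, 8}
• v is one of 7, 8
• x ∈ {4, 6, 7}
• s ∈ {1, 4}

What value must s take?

The 8 variables draw from only 8 values {1, 2, 3, 4, 5, 6, 7, 8}, so each is used; only r can be 2, hence r = 2.
The 7 still-open variables draw from only 7 values {1, 3, 4, 5, 6, 7, 8}, so each is used; only y can be 3, hence y = 3.
The 6 still-open variables draw from only 6 values {1, 4, 5, 6, 7, 8}, so each is used; only u can be 5, hence u = 5.
The 5 still-open variables draw from only 5 values {1, 4, 6, 7, 8}, so each is used; only s can be 1, hence s = 1.

1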